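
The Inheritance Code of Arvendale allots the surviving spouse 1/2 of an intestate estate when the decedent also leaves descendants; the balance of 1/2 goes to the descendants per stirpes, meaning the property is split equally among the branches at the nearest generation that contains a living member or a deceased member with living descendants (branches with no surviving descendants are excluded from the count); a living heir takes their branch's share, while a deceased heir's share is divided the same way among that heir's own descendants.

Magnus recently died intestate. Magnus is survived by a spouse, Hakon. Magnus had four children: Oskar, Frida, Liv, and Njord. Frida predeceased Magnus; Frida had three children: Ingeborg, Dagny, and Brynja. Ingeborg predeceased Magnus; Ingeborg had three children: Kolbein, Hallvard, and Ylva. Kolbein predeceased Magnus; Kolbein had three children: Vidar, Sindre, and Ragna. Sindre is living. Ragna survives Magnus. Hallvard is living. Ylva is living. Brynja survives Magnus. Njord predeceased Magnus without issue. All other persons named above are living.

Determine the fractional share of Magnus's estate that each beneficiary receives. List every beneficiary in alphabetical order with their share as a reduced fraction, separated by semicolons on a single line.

Hakon, as surviving spouse, takes 1/2.
The remaining 1/2 passes to Magnus's descendants per stirpes.
Njord left no surviving issue, so that branch lapses and is disregarded.
The 1/2 is divided into 3 equal shares of 1/6 among Oskar, Frida, Liv.
Oskar is living and takes 1/6.
Frida predeceased; the 1/6 allotted to Frida's branch passes to Frida's issue by representation.
The 1/6 is divided into 3 equal shares of 1/18 among Ingeborg, Dagny, Brynja.
Ingeborg predeceased; the 1/18 allotted to Ingeborg's branch passes to Ingeborg's issue by representation.
The 1/18 is divided into 3 equal shares of 1/54 among Kolbein, Hallvard, Ylva.
Kolbein predeceased; the 1/54 allotted to Kolbein's branch passes to Kolbein's issue by representation.
The 1/54 is divided into 3 equal shares of 1/162 among Vidar, Sindre, Ragna.
Vidar is living and takes 1/162.
Sindre is living and takes 1/162.
Ragna is living and takes 1/162.
Hallvard is living and takes 1/54.
Ylva is living and takes 1/54.
Dagny is living and takes 1/18.
Brynja is living and takes 1/18.
Liv is living and takes 1/6.

Brynja 1/18; Dagny 1/18; Hakon 1/2; Hallvard 1/54; Liv 1/6; Oskar 1/6; Ragna 1/162; Sindre 1/162; Vidar 1/162; Ylva 1/54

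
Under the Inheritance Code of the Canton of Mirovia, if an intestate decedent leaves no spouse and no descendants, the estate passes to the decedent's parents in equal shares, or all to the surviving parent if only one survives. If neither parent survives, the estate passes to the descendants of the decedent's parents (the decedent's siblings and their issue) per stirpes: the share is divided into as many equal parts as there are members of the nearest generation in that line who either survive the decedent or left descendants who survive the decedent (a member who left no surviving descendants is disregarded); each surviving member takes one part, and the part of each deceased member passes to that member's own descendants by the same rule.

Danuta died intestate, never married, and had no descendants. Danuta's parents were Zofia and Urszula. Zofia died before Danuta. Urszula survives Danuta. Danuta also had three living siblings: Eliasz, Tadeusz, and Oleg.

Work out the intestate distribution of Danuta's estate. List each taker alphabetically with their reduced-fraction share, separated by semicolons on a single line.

Urszula 1

Only one parent, Urszula, survives, so Urszula takes the entire estate. The siblings take nothing because a surviving parent has priority.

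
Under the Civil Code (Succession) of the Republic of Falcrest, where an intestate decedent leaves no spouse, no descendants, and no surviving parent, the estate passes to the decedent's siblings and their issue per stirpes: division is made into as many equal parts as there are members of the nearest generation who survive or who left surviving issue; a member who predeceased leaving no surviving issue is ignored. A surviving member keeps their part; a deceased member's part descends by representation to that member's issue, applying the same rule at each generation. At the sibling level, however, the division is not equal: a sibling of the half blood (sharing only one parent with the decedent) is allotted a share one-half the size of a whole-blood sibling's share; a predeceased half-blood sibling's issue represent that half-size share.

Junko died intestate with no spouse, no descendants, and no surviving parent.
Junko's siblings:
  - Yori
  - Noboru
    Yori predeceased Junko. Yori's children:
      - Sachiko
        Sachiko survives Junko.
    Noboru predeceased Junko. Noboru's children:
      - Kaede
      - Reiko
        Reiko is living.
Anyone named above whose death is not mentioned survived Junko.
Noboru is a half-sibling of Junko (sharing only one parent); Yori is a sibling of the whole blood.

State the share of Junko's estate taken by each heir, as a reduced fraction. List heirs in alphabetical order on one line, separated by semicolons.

No spouse, descendants, or parent survives, so the estate passes to Junko's siblings per stirpes.
Half-blood siblings count for one-half the weight of whole-blood siblings at the initial division.
Dividing 1 in proportion to weights (total weight 3/2): Yori (weight 1) → 2/3; Noboru (weight 1/2) → 1/3.
Yori predeceased; the 2/3 allotted to Yori's branch passes to Yori's issue by representation.
Sachiko is the sole taker at this level and receives the full 2/3.
Noboru predeceased; the 1/3 allotted to Noboru's branch passes to Noboru's issue by representation.
The 1/3 is divided into 2 equal shares of 1/6 among Kaede, Reiko.
Kaede is living and takes 1/6.
Reiko is living and takes 1/6.

Kaede 1/6; Reiko 1/6; Sachiko 2/3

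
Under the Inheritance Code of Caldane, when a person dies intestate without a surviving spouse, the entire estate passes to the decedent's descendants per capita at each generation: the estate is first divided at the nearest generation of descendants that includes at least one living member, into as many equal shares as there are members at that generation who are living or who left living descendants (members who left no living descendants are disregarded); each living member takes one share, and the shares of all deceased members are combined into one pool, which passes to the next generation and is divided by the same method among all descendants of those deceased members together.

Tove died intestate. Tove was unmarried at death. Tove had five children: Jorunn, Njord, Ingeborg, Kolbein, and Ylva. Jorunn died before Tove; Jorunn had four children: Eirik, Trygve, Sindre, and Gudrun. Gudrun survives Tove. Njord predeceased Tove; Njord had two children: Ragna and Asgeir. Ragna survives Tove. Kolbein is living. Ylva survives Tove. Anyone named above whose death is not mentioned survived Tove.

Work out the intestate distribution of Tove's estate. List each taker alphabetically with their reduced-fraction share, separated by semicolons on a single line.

There is no surviving spouse, so the entire estate passes to Tove's descendants per capita at each generation.
At generation 1 (Jorunn, Njord, Ingeborg, Kolbein, Ylva) there are 5 shares of (1)/5 = 1/5 each.
Living: Ingeborg, Kolbein, and Ylva — each takes 1/5.
Deceased: Jorunn and Njord. Their combined 2/5 is pooled and carried to generation 2.
At generation 2 (Eirik, Trygve, Sindre, Gudrun, Ragna, Asgeir) there are 6 shares of (2/5)/6 = 1/15 each.
Living: Eirik, Trygve, Sindre, Gudrun, Ragna, and Asgeir — each takes 1/15.

Asgeir 1/15; Eirik 1/15; Gudrun 1/15; Ingeborg 1/5; Kolbein 1/5; Ragna 1/15; Sindre 1/15; Trygve 1/15; Ylva 1/5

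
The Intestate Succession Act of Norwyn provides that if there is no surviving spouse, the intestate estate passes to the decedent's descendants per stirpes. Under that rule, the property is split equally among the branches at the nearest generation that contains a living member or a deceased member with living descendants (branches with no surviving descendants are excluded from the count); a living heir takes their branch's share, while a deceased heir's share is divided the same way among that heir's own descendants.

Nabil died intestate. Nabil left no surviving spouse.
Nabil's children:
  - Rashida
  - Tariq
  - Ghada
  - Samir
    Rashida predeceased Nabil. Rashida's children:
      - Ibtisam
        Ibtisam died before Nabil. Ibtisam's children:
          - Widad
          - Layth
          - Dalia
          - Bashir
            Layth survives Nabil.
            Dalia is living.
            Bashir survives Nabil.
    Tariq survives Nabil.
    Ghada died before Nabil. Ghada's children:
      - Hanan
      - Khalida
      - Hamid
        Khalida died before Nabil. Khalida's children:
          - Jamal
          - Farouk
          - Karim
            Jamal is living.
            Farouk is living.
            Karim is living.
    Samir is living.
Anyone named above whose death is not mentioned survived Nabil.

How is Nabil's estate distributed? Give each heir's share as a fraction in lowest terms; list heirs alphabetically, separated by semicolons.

There is no surviving spouse, so the entire estate passes to Nabil's descendants per stirpes.
The estate is divided into 4 equal shares of 1/4 among Rashida, Tariq, Ghada, Samir.
Rashida predeceased; the 1/4 allotted to Rashida's branch passes to Rashida's issue by representation.
Ibtisam's line is the sole branch at this level, so the full 1/4 passes to Ibtisam's issue by representation.
The 1/4 is divided into 4 equal shares of 1/16 among Widad, Layth, Dalia, Bashir.
Widad is living and takes 1/16.
Layth is living and takes 1/16.
Dalia is living and takes 1/16.
Bashir is living and takes 1/16.
Tariq is living and takes 1/4.
Ghada predeceased; the 1/4 allotted to Ghada's branch passes to Ghada's issue by representation.
The 1/4 is divided into 3 equal shares of 1/12 among Hanan, Khalida, Hamid.
Hanan is living and takes 1/12.
Khalida predeceased; the 1/12 allotted to Khalida's branch passes to Khalida's issue by representation.
The 1/12 is divided into 3 equal shares of 1/36 among Jamal, Farouk, Karim.
Jamal is living and takes 1/36.
Farouk is living and takes 1/36.
Karim is living and takes 1/36.
Hamid is living and takes 1/12.
Samir is living and takes 1/4.

Bashir 1/16; Dalia 1/16; Farouk 1/36; Hamid 1/12; Hanan 1/12; Jamal 1/36; Karim 1/36; Layth 1/16; Samir 1/4; Tariq 1/4; Widad 1/16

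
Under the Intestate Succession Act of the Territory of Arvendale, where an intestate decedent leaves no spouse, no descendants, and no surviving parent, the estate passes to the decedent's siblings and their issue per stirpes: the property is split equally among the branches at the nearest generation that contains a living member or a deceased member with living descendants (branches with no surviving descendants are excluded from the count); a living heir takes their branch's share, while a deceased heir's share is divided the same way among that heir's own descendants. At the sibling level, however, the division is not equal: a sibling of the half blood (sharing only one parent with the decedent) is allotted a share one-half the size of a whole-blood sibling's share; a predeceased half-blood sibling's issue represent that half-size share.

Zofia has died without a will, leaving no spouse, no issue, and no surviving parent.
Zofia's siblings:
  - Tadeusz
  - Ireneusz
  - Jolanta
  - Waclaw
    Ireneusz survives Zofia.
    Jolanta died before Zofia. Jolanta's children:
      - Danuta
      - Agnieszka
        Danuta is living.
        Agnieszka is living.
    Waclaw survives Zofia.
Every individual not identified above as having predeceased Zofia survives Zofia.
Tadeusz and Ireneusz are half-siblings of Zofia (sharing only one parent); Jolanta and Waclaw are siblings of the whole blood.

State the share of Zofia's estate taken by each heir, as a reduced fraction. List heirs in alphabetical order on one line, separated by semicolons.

Agnieszka 1/6; Danuta 1/6; Ireneusz 1/6; Tadeusz 1/6; Waclaw 1/3

No spouse, descendants, or parent survives, so the estate passes to Zofia's siblings per stirpes.
Half-blood siblings count for one-half the weight of whole-blood siblings at the initial division.
Dividing 1 in proportion to weights (total weight 3): Tadeusz (weight 1/2) → 1/6; Ireneusz (weight 1/2) → 1/6; Jolanta (weight 1) → 1/3; Waclaw (weight 1) → 1/3.
Tadeusz is living and takes 1/6.
Ireneusz is living and takes 1/6.
Jolanta predeceased; the 1/3 allotted to Jolanta's branch passes to Jolanta's issue by representation.
The 1/3 is divided into 2 equal shares of 1/6 among Danuta, Agnieszka.
Danuta is living and takes 1/6.
Agnieszka is living and takes 1/6.
Waclaw is living and takes 1/3.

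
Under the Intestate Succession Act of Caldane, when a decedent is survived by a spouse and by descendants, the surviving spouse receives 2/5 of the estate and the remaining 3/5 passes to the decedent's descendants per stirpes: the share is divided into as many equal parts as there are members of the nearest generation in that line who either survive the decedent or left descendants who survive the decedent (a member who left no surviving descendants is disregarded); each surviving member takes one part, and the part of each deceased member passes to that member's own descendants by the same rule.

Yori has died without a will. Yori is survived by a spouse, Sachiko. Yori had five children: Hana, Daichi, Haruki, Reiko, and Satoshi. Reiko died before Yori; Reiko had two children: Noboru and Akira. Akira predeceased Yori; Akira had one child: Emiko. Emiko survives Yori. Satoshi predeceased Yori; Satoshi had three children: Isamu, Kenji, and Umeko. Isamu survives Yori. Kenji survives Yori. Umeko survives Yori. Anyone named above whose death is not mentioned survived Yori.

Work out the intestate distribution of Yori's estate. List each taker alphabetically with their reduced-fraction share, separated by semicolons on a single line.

Sachiko, as surviving spouse, takes 2/5.
The remaining 3/5 passes to Yori's descendants per stirpes.
The 3/5 is divided into 5 equal shares of 3/25 among Hana, Daichi, Haruki, Reiko, Satoshi.
Hana is living and takes 3/25.
Daichi is living and takes 3/25.
Haruki is living and takes 3/25.
Reiko predeceased; the 3/25 allotted to Reiko's branch passes to Reiko's issue by representation.
The 3/25 is divided into 2 equal shares of 3/50 among Noboru, Akira.
Noboru is living and takes 3/50.
Akira predeceased; the 3/50 allotted to Akira's branch passes to Akira's issue by representation.
Emiko is the sole taker at this level and receives the full 3/50.
Satoshi predeceased; the 3/25 allotted to Satoshi's branch passes to Satoshi's issue by representation.
The 3/25 is divided into 3 equal shares of 1/25 among Isamu, Kenji, Umeko.
Isamu is living and takes 1/25.
Kenji is living and takes 1/25.
Umeko is living and takes 1/25.

Daichi 3/25; Emiko 3/50; Hana 3/25; Haruki 3/25; Isamu 1/25; Kenji 1/25; Noboru 3/50; Sachiko 2/5; Umeko 1/25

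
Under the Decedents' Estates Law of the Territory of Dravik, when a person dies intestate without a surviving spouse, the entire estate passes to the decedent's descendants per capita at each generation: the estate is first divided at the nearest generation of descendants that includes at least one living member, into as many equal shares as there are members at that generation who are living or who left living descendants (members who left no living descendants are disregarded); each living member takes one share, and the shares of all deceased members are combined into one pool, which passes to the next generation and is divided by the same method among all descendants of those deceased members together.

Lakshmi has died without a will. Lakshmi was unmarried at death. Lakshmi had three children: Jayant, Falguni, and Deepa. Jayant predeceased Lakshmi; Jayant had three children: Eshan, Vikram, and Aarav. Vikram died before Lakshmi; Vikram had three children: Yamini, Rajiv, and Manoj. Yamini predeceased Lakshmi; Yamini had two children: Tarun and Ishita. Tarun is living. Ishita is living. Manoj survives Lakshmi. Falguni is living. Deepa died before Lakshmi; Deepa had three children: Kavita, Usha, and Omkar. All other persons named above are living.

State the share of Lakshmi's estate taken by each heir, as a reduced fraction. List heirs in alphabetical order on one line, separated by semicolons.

Aarav 1/9; Eshan 1/9; Falguni 1/3; Ishita 1/54; Kavita 1/9; Manoj 1/27; Omkar 1/9; Rajiv 1/27; Tarun 1/54; Usha 1/9

There is no surviving spouse, so the entire estate passes to Lakshmi's descendants per capita at each generation.
At generation 1 (Jayant, Falguni, Deepa) there are 3 shares of (1)/3 = 1/3 each.
Living: Falguni — each takes 1/3.
Deceased: Jayant and Deepa. Their combined 2/3 is pooled and carried to generation 2.
At generation 2 (Eshan, Vikram, Aarav, Kavita, Usha, Omkar) there are 6 shares of (2/3)/6 = 1/9 each.
Living: Eshan, Aarav, Kavita, Usha, and Omkar — each takes 1/9.
Deceased: Vikram. That 1/9 share is carried to generation 3.
At generation 3 (Yamini, Rajiv, Manoj) there are 3 shares of (1/9)/3 = 1/27 each.
Living: Rajiv and Manoj — each takes 1/27.
Deceased: Yamini. That 1/27 share is carried to generation 4.
At generation 4 (Tarun, Ishita) there are 2 shares of (1/27)/2 = 1/54 each.
Living: Tarun and Ishita — each takes 1/54.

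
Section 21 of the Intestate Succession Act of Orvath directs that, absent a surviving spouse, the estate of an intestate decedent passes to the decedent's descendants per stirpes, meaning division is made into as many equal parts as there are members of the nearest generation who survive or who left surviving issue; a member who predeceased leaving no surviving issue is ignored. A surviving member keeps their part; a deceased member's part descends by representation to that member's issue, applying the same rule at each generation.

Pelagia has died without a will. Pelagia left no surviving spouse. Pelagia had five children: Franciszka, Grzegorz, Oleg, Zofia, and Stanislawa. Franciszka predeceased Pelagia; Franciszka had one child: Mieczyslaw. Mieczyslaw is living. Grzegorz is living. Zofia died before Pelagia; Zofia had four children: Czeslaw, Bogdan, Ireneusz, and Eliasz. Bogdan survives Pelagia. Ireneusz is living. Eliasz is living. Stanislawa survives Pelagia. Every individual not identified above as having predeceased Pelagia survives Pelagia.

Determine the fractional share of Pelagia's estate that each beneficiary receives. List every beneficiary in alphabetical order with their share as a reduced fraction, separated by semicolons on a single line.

There is no surviving spouse, so the entire estate passes to Pelagia's descendants per stirpes.
The estate is divided into 5 equal shares of 1/5 among Franciszka, Grzegorz, Oleg, Zofia, Stanislawa.
Franciszka predeceased; the 1/5 allotted to Franciszka's branch passes to Franciszka's issue by representation.
Mieczyslaw is the sole taker at this level and receives the full 1/5.
Grzegorz is living and takes 1/5.
Oleg is living and takes 1/5.
Zofia predeceased; the 1/5 allotted to Zofia's branch passes to Zofia's issue by representation.
The 1/5 is divided into 4 equal shares of 1/20 among Czeslaw, Bogdan, Ireneusz, Eliasz.
Czeslaw is living and takes 1/20.
Bogdan is living and takes 1/20.
Ireneusz is living and takes 1/20.
Eliasz is living and takes 1/20.
Stanislawa is living and takes 1/5.

Bogdan 1/20; Czeslaw 1/20; Eliasz 1/20; Grzegorz 1/5; Ireneusz 1/20; Mieczyslaw 1/5; Oleg 1/5; Stanislawa 1/5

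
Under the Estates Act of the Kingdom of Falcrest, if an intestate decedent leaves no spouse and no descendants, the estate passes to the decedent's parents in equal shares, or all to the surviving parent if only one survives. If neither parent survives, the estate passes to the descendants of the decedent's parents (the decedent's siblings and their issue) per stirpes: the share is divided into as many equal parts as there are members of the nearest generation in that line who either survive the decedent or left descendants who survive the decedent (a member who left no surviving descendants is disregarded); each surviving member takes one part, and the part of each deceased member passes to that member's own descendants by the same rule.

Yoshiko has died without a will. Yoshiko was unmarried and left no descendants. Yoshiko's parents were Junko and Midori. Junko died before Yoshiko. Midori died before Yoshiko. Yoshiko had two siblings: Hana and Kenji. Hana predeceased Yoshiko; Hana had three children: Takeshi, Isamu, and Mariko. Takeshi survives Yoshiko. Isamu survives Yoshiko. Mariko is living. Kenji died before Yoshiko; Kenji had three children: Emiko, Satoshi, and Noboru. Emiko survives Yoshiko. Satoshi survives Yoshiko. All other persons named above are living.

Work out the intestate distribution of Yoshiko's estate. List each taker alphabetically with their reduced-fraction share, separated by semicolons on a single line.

Emiko 1/6; Isamu 1/6; Mariko 1/6; Noboru 1/6; Satoshi 1/6; Takeshi 1/6

Neither parent survives and there are no descendants, so the estate passes to Yoshiko's siblings and their issue per stirpes.
The estate is divided into 2 equal shares of 1/2 among Hana, Kenji.
Hana predeceased; the 1/2 allotted to Hana's branch passes to Hana's issue by representation.
The 1/2 is divided into 3 equal shares of 1/6 among Takeshi, Isamu, Mariko.
Takeshi is living and takes 1/6.
Isamu is living and takes 1/6.
Mariko is living and takes 1/6.
Kenji predeceased; the 1/2 allotted to Kenji's branch passes to Kenji's issue by representation.
The 1/2 is divided into 3 equal shares of 1/6 among Emiko, Satoshi, Noboru.
Emiko is living and takes 1/6.
Satoshi is living and takes 1/6.
Noboru is living and takes 1/6.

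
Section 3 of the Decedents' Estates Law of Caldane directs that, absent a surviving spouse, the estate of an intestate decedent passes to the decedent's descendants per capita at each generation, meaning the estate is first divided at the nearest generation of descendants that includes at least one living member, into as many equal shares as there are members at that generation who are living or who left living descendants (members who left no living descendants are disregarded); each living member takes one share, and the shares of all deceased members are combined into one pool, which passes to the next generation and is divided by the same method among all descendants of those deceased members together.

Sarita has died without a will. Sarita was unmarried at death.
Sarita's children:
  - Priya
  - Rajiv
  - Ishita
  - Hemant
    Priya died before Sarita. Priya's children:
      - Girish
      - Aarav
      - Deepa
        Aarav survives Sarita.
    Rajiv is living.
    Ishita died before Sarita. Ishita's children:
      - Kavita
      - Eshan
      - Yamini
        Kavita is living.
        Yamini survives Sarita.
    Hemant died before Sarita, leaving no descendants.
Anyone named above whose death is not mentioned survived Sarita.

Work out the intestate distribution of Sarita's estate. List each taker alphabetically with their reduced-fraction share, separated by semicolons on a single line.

Aarav 1/9; Deepa 1/9; Eshan 1/9; Girish 1/9; Kavita 1/9; Rajiv 1/3; Yamini 1/9

There is no surviving spouse, so the entire estate passes to Sarita's descendants per capita at each generation.
At generation 1 (Priya, Rajiv, Ishita) there are 3 shares of (1)/3 = 1/3 each.
Living: Rajiv — each takes 1/3.
Deceased: Priya and Ishita. Their combined 2/3 is pooled and carried to generation 2.
At generation 2 (Girish, Aarav, Deepa, Kavita, Eshan, Yamini) there are 6 shares of (2/3)/6 = 1/9 each.
Living: Girish, Aarav, Deepa, Kavita, Eshan, and Yamini — each takes 1/9.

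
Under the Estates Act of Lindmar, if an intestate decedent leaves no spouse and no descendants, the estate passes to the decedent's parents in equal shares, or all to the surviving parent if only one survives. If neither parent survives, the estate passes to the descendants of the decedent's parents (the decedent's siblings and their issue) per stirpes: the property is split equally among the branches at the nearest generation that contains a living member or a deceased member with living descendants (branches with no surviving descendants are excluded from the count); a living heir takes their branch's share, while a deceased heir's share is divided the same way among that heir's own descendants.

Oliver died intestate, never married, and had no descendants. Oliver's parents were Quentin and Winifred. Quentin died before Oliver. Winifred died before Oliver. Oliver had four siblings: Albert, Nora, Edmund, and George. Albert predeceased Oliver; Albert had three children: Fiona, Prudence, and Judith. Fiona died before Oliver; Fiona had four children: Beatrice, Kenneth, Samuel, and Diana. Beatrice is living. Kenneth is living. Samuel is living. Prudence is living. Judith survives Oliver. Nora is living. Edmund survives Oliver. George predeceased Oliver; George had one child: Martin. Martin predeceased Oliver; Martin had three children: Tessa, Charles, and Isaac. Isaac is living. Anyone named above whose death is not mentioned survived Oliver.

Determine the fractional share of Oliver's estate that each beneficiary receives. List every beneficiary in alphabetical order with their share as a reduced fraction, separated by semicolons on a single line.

Beatrice 1/48; Charles 1/12; Diana 1/48; Edmund 1/4; Isaac 1/12; Judith 1/12; Kenneth 1/48; Nora 1/4; Prudence 1/12; Samuel 1/48; Tessa 1/12

Neither parent survives and there are no descendants, so the estate passes to Oliver's siblings and their issue per stirpes.
The estate is divided into 4 equal shares of 1/4 among Albert, Nora, Edmund, George.
Albert predeceased; the 1/4 allotted to Albert's branch passes to Albert's issue by representation.
The 1/4 is divided into 3 equal shares of 1/12 among Fiona, Prudence, Judith.
Fiona predeceased; the 1/12 allotted to Fiona's branch passes to Fiona's issue by representation.
The 1/12 is divided into 4 equal shares of 1/48 among Beatrice, Kenneth, Samuel, Diana.
Beatrice is living and takes 1/48.
Kenneth is living and takes 1/48.
Samuel is living and takes 1/48.
Diana is living and takes 1/48.
Prudence is living and takes 1/12.
Judith is living and takes 1/12.
Nora is living and takes 1/4.
Edmund is living and takes 1/4.
George predeceased; the 1/4 allotted to George's branch passes to George's issue by representation.
Martin's line is the sole branch at this level, so the full 1/4 passes to Martin's issue by representation.
The 1/4 is divided into 3 equal shares of 1/12 among Tessa, Charles, Isaac.
Tessa is living and takes 1/12.
Charles is living and takes 1/12.
Isaac is living and takes 1/12.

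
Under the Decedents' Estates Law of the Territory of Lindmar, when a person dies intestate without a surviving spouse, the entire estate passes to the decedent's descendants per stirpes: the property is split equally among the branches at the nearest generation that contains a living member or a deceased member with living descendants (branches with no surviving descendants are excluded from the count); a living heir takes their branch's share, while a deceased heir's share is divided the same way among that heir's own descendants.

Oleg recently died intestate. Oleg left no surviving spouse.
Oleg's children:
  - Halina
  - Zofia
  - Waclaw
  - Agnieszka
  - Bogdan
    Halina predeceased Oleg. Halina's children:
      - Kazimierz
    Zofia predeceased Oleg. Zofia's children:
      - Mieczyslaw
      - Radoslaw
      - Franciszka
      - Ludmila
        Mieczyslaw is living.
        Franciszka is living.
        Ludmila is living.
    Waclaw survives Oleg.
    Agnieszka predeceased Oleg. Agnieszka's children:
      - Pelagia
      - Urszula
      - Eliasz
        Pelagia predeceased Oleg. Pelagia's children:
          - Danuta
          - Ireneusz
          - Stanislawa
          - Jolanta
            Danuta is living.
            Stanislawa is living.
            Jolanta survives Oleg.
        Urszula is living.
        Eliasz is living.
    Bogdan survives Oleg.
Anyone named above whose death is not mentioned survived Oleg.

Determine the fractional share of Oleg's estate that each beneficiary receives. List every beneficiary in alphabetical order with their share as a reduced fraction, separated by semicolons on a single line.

Bogdan 1/5; Danuta 1/60; Eliasz 1/15; Franciszka 1/20; Ireneusz 1/60; Jolanta 1/60; Kazimierz 1/5; Ludmila 1/20; Mieczyslaw 1/20; Radoslaw 1/20; Stanislawa 1/60; Urszula 1/15; Waclaw 1/5

There is no surviving spouse, so the entire estate passes to Oleg's descendants per stirpes.
The estate is divided into 5 equal shares of 1/5 among Halina, Zofia, Waclaw, Agnieszka, Bogdan.
Halina predeceased; the 1/5 allotted to Halina's branch passes to Halina's issue by representation.
Kazimierz is the sole taker at this level and receives the full 1/5.
Zofia predeceased; the 1/5 allotted to Zofia's branch passes to Zofia's issue by representation.
The 1/5 is divided into 4 equal shares of 1/20 among Mieczyslaw, Radoslaw, Franciszka, Ludmila.
Mieczyslaw is living and takes 1/20.
Radoslaw is living and takes 1/20.
Franciszka is living and takes 1/20.
Ludmila is living and takes 1/20.
Waclaw is living and takes 1/5.
Agnieszka predeceased; the 1/5 allotted to Agnieszka's branch passes to Agnieszka's issue by representation.
The 1/5 is divided into 3 equal shares of 1/15 among Pelagia, Urszula, Eliasz.
Pelagia predeceased; the 1/15 allotted to Pelagia's branch passes to Pelagia's issue by representation.
The 1/15 is divided into 4 equal shares of 1/60 among Danuta, Ireneusz, Stanislawa, Jolanta.
Danuta is living and takes 1/60.
Ireneusz is living and takes 1/60.
Stanislawa is living and takes 1/60.
Jolanta is living and takes 1/60.
Urszula is living and takes 1/15.
Eliasz is living and takes 1/15.
Bogdan is living and takes 1/5.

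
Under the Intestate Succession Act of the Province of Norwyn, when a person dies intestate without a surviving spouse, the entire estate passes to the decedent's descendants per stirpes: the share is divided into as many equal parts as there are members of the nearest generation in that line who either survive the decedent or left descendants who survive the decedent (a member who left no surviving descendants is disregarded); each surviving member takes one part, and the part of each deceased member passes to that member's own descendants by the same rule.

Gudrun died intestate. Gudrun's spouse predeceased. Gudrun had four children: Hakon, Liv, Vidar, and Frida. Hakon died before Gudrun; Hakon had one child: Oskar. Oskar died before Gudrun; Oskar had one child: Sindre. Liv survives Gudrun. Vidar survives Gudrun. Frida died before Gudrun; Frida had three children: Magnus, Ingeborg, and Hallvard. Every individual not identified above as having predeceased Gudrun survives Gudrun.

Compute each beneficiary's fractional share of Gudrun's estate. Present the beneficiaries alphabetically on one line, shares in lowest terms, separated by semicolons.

There is no surviving spouse, so the entire estate passes to Gudrun's descendants per stirpes.
The estate is divided into 4 equal shares of 1/4 among Hakon, Liv, Vidar, Frida.
Hakon predeceased; the 1/4 allotted to Hakon's branch passes to Hakon's issue by representation.
Oskar's line is the sole branch at this level, so the full 1/4 passes to Oskar's issue by representation.
Sindre is the sole taker at this level and receives the full 1/4.
Liv is living and takes 1/4.
Vidar is living and takes 1/4.
Frida predeceased; the 1/4 allotted to Frida's branch passes to Frida's issue by representation.
The 1/4 is divided into 3 equal shares of 1/12 among Magnus, Ingeborg, Hallvard.
Magnus is living and takes 1/12.
Ingeborg is living and takes 1/12.
Hallvard is living and takes 1/12.

Hallvard 1/12; Ingeborg 1/12; Liv 1/4; Magnus 1/12; Sindre 1/4; Vidar 1/4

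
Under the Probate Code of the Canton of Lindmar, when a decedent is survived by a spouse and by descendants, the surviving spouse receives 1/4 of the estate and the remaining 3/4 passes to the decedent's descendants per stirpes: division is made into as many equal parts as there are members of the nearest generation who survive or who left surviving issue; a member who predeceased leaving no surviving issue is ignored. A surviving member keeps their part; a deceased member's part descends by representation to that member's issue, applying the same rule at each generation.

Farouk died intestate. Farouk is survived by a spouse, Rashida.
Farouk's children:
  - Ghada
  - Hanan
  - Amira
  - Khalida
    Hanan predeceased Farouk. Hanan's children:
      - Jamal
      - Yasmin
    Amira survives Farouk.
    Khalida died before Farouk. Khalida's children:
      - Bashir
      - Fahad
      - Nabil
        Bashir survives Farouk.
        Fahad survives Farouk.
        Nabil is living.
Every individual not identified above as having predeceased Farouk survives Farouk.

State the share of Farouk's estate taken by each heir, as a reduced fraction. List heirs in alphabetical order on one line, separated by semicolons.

Amira 3/16; Bashir 1/16; Fahad 1/16; Ghada 3/16; Jamal 3/32; Nabil 1/16; Rashida 1/4; Yasmin 3/32

Rashida, as surviving spouse, takes 1/4.
The remaining 3/4 passes to Farouk's descendants per stirpes.
The 3/4 is divided into 4 equal shares of 3/16 among Ghada, Hanan, Amira, Khalida.
Ghada is living and takes 3/16.
Hanan predeceased; the 3/16 allotted to Hanan's branch passes to Hanan's issue by representation.
The 3/16 is divided into 2 equal shares of 3/32 among Jamal, Yasmin.
Jamal is living and takes 3/32.
Yasmin is living and takes 3/32.
Amira is living and takes 3/16.
Khalida predeceased; the 3/16 allotted to Khalida's branch passes to Khalida's issue by representation.
The 3/16 is divided into 3 equal shares of 1/16 among Bashir, Fahad, Nabil.
Bashir is living and takes 1/16.
Fahad is living and takes 1/16.
Nabil is living and takes 1/16.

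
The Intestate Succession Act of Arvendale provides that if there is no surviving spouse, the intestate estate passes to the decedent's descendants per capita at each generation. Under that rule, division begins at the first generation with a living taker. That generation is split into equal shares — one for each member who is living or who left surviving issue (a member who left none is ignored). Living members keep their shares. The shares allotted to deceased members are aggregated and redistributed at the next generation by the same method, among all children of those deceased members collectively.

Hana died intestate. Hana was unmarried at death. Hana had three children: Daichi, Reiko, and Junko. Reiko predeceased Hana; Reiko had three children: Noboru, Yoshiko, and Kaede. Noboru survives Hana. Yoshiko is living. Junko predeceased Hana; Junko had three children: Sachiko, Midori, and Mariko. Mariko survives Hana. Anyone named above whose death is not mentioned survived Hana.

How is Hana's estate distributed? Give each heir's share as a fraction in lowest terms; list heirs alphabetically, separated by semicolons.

Daichi 1/3; Kaede 1/9; Mariko 1/9; Midori 1/9; Noboru 1/9; Sachiko 1/9; Yoshiko 1/9

There is no surviving spouse, so the entire estate passes to Hana's descendants per capita at each generation.
At generation 1 (Daichi, Reiko, Junko) there are 3 shares of (1)/3 = 1/3 each.
Living: Daichi — each takes 1/3.
Deceased: Reiko and Junko. Their combined 2/3 is pooled and carried to generation 2.
At generation 2 (Noboru, Yoshiko, Kaede, Sachiko, Midori, Mariko) there are 6 shares of (2/3)/6 = 1/9 each.
Living: Noboru, Yoshiko, Kaede, Sachiko, Midori, and Mariko — each takes 1/9.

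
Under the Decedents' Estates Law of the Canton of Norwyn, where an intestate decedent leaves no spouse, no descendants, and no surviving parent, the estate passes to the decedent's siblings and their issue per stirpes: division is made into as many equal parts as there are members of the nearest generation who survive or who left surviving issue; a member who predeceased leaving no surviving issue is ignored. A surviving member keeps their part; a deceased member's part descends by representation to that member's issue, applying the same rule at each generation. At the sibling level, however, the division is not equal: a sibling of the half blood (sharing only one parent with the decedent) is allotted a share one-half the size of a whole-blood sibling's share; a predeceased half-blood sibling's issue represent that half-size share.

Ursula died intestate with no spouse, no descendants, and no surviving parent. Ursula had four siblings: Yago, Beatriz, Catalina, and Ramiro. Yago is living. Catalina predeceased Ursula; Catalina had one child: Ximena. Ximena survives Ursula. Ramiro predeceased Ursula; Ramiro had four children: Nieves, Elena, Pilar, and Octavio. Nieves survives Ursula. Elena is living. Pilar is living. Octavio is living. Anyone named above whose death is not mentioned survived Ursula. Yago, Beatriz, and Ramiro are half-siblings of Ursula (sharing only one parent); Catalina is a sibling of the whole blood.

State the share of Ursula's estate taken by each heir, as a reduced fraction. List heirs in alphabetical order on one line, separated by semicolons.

No spouse, descendants, or parent survives, so the estate passes to Ursula's siblings per stirpes.
Half-blood siblings count for one-half the weight of whole-blood siblings at the initial division.
Dividing 1 in proportion to weights (total weight 5/2): Yago (weight 1/2) → 1/5; Beatriz (weight 1/2) → 1/5; Catalina (weight 1) → 2/5; Ramiro (weight 1/2) → 1/5.
Yago is living and takes 1/5.
Beatriz is living and takes 1/5.
Catalina predeceased; the 2/5 allotted to Catalina's branch passes to Catalina's issue by representation.
Ximena is the sole taker at this level and receives the full 2/5.
Ramiro predeceased; the 1/5 allotted to Ramiro's branch passes to Ramiro's issue by representation.
The 1/5 is divided into 4 equal shares of 1/20 among Nieves, Elena, Pilar, Octavio.
Nieves is living and takes 1/20.
Elena is living and takes 1/20.
Pilar is living and takes 1/20.
Octavio is living and takes 1/20.

Beatriz 1/5; Elena 1/20; Nieves 1/20; Octavio 1/20; Pilar 1/20; Ximena 2/5; Yago 1/5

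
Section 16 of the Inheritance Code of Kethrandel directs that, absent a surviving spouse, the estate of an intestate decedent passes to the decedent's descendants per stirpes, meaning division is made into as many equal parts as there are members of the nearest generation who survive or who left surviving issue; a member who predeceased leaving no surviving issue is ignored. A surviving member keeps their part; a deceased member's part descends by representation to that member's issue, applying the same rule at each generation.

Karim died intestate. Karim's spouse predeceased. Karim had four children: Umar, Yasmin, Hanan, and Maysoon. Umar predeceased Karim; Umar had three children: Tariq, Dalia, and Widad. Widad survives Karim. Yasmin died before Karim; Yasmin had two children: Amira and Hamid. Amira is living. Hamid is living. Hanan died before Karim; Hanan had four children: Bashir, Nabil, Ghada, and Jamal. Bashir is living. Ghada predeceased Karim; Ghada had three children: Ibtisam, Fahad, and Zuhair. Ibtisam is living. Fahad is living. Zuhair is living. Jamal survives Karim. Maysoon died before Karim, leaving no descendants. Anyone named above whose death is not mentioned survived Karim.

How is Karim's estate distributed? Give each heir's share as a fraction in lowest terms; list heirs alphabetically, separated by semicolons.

Amira 1/6; Bashir 1/12; Dalia 1/9; Fahad 1/36; Hamid 1/6; Ibtisam 1/36; Jamal 1/12; Nabil 1/12; Tariq 1/9; Widad 1/9; Zuhair 1/36

There is no surviving spouse, so the entire estate passes to Karim's descendants per stirpes.
Maysoon left no surviving issue, so that branch lapses and is disregarded.
The estate is divided into 3 equal shares of 1/3 among Umar, Yasmin, Hanan.
Umar predeceased; the 1/3 allotted to Umar's branch passes to Umar's issue by representation.
The 1/3 is divided into 3 equal shares of 1/9 among Tariq, Dalia, Widad.
Tariq is living and takes 1/9.
Dalia is living and takes 1/9.
Widad is living and takes 1/9.
Yasmin predeceased; the 1/3 allotted to Yasmin's branch passes to Yasmin's issue by representation.
The 1/3 is divided into 2 equal shares of 1/6 among Amira, Hamid.
Amira is living and takes 1/6.
Hamid is living and takes 1/6.
Hanan predeceased; the 1/3 allotted to Hanan's branch passes to Hanan's issue by representation.
The 1/3 is divided into 4 equal shares of 1/12 among Bashir, Nabil, Ghada, Jamal.
Bashir is living and takes 1/12.
Nabil is living and takes 1/12.
Ghada predeceased; the 1/12 allotted to Ghada's branch passes to Ghada's issue by representation.
The 1/12 is divided into 3 equal shares of 1/36 among Ibtisam, Fahad, Zuhair.
Ibtisam is living and takes 1/36.
Fahad is living and takes 1/36.
Zuhair is living and takes 1/36.
Jamal is living and takes 1/12.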